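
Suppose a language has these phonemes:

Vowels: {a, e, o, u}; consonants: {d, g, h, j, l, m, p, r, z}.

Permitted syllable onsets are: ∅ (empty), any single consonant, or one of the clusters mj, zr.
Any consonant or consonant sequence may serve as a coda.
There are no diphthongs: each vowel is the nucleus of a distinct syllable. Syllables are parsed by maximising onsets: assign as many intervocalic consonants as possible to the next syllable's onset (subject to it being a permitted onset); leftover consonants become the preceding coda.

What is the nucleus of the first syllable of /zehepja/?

e

Nuclei (vowels): e, e, a → 3 syllables.
The first nucleus (vowel 1 from the left) is /e/.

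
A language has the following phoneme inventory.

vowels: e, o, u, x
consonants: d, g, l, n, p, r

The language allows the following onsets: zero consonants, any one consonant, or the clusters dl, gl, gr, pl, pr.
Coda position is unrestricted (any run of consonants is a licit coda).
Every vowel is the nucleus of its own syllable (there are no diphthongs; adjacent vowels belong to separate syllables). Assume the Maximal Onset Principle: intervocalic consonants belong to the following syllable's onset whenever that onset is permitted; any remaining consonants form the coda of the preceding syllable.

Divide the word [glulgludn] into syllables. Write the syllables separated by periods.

The vowels are u, u — 2 nuclei, so 2 syllables.
Between /u/ (V1) and /u/ (V2): /lgl/ — longest licit onset from the right is /gl/, leaving /l/ as coda.

glul.gludn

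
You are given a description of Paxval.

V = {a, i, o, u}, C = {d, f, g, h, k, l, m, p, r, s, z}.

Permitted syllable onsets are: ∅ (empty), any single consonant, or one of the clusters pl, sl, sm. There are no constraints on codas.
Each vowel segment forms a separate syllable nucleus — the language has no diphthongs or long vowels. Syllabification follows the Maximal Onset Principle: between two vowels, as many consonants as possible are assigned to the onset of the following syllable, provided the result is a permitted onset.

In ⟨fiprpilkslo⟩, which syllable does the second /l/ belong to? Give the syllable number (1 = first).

3

Vowels present: i, i, o; each is a nucleus, giving 3 syllables.
σ1/σ2 boundary: /prp/ — longest licit onset from the right is /p/, leaving /pr/ as coda.
σ2/σ3 boundary: /lksl/ — longest licit onset from the right is /sl/, leaving /lk/ as coda.
Syllabification: fipr.pilk.slo.
The second /l/ is in the onset of syllable 3 (/slo/).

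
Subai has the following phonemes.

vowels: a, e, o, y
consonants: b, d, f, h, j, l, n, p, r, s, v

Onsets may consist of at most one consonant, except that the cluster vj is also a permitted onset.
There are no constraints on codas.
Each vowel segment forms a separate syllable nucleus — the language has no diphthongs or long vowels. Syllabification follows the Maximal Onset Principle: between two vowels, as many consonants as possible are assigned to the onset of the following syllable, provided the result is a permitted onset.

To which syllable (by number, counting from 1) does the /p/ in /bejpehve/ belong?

Vowels present: e, e, e; each is a nucleus, giving 3 syllables.
Between /e/ (V1) and /e/ (V2): /jp/; trying suffixes from longest down, /p/ is the first permitted one, so coda /j/ | onset /p/.
Between /e/ (V2) and /e/ (V3): /hv/ splits as /h/ + /v/ (/v/ is the longest suffix that is a licit onset).
Result: bej.peh.ve.
The /p/ is in the onset of syllable 2 (/peh/).

2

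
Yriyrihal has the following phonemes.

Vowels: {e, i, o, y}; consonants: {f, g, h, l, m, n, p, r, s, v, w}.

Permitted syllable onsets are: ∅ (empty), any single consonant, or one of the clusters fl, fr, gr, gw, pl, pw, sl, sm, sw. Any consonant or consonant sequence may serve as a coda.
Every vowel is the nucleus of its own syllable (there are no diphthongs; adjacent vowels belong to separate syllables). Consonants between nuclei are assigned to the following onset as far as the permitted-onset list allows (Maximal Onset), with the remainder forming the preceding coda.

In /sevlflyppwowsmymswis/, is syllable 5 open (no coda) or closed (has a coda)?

The vowels are e, y, o, y, i — 5 nuclei, so 5 syllables.
/e…y/ gap (V1→V2): cluster /vlfl/ — the longest permitted-onset suffix is /fl/; onset = /fl/, preceding coda = /vl/.
/y…o/ gap (V2→V3): /ppw/ — longest licit onset from the right is /pw/, leaving /p/ as coda.
/o…y/ gap (V3→V4): /wsm/ splits as /w/ + /sm/ (/sm/ is the longest suffix that is a licit onset).
/y…i/ gap (V4→V5): /msw/ — longest licit onset from the right is /sw/, leaving /m/ as coda.
Putting it together: sevl.flyp.pwow.smym.swis.
Syllable 5 is /swis/ with coda /s/, so it is closed.

closed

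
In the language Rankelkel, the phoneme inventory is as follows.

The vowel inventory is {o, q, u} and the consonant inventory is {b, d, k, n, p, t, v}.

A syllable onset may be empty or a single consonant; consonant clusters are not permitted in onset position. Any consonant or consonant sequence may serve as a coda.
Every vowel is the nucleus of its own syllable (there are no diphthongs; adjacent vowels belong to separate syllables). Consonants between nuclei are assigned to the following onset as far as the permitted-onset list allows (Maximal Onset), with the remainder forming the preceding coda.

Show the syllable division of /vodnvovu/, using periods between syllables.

The vowels are o, o, u — 3 nuclei, so 3 syllables.
Between /o/ (V1) and /o/ (V2): /dnv/ splits as /dn/ + /v/ (/v/ is the longest suffix that is a licit onset).
Between /o/ (V2) and /u/ (V3): just /v/ — single C goes to the following onset.

vodn.vo.vu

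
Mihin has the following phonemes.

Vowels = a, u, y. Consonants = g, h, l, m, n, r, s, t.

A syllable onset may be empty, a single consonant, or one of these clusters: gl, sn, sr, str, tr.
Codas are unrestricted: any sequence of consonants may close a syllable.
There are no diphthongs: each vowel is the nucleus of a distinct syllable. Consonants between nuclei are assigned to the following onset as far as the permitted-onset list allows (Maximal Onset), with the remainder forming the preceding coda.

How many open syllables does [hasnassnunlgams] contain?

1

Nuclei (vowels): a, a, u, a → 4 syllables.
V1 /a/ – V2 /a/: /sn/ is a licit onset in full, so it all attaches to the next syllable.
V2 /a/ – V3 /u/: /ssn/; trying suffixes from longest down, /sn/ is the first permitted one, so coda /s/ | onset /sn/.
V3 /u/ – V4 /a/: /nlg/ — longest licit onset from the right is /g/, leaving /nl/ as coda.
Result: ha.snas.snunl.gams.
Classifying each syllable: /ha/ (open), /snas/ (closed), /snunl/ (closed), /gams/ (closed).
Open syllables: 1.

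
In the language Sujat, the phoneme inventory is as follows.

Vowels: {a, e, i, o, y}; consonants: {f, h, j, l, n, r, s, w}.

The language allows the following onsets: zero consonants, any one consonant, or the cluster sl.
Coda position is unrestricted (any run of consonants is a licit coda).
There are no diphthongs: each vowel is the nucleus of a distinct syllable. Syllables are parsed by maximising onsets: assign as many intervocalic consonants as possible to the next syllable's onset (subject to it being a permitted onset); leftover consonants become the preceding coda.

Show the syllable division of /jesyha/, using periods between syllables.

je.sy.ha

Nuclei (vowels): e, y, a → 3 syllables.
/e…y/ gap (V1→V2): /s/ is a single consonant, so it becomes the next onset.
/y…a/ gap (V2→V3): /h/ → onset of the next syllable (single consonants are always licit onsets).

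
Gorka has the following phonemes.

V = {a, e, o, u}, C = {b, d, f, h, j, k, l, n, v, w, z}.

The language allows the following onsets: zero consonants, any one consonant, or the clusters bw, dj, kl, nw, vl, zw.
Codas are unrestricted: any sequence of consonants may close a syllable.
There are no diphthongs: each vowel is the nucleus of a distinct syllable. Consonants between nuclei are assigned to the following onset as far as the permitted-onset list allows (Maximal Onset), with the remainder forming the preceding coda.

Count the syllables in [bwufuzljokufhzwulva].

The vowels are u, u, o, u, u, a — 6 nuclei, so 6 syllables.

6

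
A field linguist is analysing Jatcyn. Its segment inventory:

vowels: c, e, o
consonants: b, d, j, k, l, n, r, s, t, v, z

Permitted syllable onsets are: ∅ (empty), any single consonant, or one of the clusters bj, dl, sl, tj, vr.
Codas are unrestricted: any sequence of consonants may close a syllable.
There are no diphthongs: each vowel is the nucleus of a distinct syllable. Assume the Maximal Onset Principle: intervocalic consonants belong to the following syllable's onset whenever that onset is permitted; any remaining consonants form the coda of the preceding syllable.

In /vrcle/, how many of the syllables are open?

2

Vowels present: c, e; each is a nucleus, giving 2 syllables.
Between /c/ (V1) and /e/ (V2): /l/ → onset of the next syllable (single consonants are always licit onsets).
Result: vrc.le.
Classifying each syllable: /vrc/ (open), /le/ (open).
Open syllables: 2.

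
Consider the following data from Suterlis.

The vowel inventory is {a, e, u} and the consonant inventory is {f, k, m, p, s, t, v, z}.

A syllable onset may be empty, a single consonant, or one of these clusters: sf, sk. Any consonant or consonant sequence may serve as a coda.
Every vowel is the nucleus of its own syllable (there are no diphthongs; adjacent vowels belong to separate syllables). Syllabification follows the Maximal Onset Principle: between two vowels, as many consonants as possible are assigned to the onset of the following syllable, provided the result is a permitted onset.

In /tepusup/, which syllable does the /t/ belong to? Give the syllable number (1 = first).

1

Vowels present: e, u, u; each is a nucleus, giving 3 syllables.
/e…u/ gap (V1→V2): /p/ → onset of the next syllable (single consonants are always licit onsets).
/u…u/ gap (V2→V3): /s/ → onset of the next syllable (single consonants are always licit onsets).
So the parse is te.pu.sup.
The /t/ is in the onset of syllable 1 (/te/).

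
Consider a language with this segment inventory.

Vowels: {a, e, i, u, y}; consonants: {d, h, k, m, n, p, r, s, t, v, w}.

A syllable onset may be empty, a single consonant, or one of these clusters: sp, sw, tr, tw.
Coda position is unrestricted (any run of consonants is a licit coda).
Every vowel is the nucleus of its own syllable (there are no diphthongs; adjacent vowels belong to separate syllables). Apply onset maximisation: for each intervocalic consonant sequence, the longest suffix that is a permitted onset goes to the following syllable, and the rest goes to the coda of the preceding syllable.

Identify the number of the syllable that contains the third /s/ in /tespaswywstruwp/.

Vowels present: e, a, y, u; each is a nucleus, giving 4 syllables.
Between /e/ (V1) and /a/ (V2): /sp/ is a licit onset in full, so it all attaches to the next syllable.
Between /a/ (V2) and /y/ (V3): cluster /sw/ — /sw/ is itself a permitted onset, so the whole cluster goes right; preceding coda = ∅.
Between /y/ (V3) and /u/ (V4): /wstr/ — longest licit onset from the right is /tr/, leaving /ws/ as coda.
Syllabification: te.spa.swyws.truwp.
The third /s/ is in the coda of syllable 3 (/swyws/).

3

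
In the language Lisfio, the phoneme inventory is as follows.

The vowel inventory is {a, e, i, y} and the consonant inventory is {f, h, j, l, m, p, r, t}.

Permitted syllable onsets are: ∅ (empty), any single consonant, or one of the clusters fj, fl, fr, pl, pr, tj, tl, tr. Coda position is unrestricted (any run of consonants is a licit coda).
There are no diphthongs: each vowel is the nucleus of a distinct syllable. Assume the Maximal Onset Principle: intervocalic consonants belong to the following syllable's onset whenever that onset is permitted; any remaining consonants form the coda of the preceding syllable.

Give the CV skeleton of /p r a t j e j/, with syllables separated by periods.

CCV.CCVC

Vowels present: a, e; each is a nucleus, giving 2 syllables.
/a…e/ gap (V1→V2): /tj/ is a licit onset in full, so it all attaches to the next syllable.
Syllabification: pra.tjej.
Mapping each syllable to C/V: /pra/ → CCV, /tjej/ → CCVC.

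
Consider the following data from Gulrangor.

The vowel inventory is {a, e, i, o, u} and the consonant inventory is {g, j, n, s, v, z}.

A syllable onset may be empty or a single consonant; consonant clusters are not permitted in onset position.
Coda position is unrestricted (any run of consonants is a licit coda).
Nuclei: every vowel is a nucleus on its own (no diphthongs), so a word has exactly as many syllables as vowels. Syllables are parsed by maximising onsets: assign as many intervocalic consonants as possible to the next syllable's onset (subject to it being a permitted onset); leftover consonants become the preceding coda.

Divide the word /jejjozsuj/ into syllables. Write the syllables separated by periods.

Nuclei (vowels): e, o, u → 3 syllables.
/e…o/ gap (V1→V2): cluster /jj/ — the longest permitted-onset suffix is /j/; onset = /j/, preceding coda = /j/.
/o…u/ gap (V2→V3): /zs/; trying suffixes from longest down, /s/ is the first permitted one, so coda /z/ | onset /s/.

jej.joz.suj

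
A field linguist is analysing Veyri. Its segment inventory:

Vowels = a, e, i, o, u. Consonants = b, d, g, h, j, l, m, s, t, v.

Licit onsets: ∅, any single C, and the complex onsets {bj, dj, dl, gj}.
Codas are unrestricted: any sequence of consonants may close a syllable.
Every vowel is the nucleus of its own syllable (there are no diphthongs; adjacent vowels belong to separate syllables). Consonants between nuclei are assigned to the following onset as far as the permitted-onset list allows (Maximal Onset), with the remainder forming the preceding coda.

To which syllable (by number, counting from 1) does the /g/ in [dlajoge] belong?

3

Nuclei (vowels): a, o, e → 3 syllables.
V1 /a/ – V2 /o/: /j/ → onset of the next syllable (single consonants are always licit onsets).
V2 /o/ – V3 /e/: /g/ is a single consonant, so it becomes the next onset.
So the parse is dla.jo.ge.
The /g/ is in the onset of syllable 3 (/ge/).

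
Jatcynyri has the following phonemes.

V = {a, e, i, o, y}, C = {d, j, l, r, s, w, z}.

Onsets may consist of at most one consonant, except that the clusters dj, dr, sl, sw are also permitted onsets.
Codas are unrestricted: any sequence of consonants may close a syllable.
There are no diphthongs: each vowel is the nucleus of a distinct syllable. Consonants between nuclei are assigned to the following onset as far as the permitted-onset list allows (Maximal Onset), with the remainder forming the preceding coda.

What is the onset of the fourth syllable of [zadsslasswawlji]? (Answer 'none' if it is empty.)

j

Nuclei (vowels): a, a, a, i → 4 syllables.
Between /a/ (V1) and /a/ (V2): /dssl/ — longest licit onset from the right is /sl/, leaving /ds/ as coda.
Between /a/ (V2) and /a/ (V3): /ssw/; trying suffixes from longest down, /sw/ is the first permitted one, so coda /s/ | onset /sw/.
Between /a/ (V3) and /i/ (V4): /wlj/ splits as /wl/ + /j/ (/j/ is the longest suffix that is a licit onset).
Result: zads.slas.swawl.ji.
Syllable 4 is /ji/: onset /j/, nucleus /i/, coda ∅.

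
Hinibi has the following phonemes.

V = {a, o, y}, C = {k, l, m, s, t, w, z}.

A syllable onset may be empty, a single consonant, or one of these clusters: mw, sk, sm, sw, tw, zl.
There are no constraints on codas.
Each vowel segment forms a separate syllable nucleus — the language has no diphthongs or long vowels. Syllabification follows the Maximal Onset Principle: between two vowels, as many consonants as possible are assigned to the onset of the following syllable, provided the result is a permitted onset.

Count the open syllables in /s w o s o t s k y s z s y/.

Vowels present: o, o, y, y; each is a nucleus, giving 4 syllables.
σ1/σ2 boundary: /s/ is a single consonant, so it becomes the next onset.
σ2/σ3 boundary: /tsk/ splits as /t/ + /sk/ (/sk/ is the longest suffix that is a licit onset).
σ3/σ4 boundary: /szs/; trying suffixes from longest down, /s/ is the first permitted one, so coda /sz/ | onset /s/.
So the parse is swo.sot.skysz.sy.
Classifying each syllable: /swo/ (open), /sot/ (closed), /skysz/ (closed), /sy/ (open).
Open syllables: 2.

2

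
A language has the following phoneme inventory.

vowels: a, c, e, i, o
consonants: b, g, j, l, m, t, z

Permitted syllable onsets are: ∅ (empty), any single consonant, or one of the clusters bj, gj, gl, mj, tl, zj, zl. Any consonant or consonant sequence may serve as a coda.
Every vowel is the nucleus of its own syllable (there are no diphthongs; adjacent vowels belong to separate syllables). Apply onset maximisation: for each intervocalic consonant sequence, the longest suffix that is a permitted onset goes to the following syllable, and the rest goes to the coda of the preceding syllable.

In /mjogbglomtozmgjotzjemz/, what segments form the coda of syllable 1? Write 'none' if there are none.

The vowels are o, o, o, o, e — 5 nuclei, so 5 syllables.
/o…o/ gap (V1→V2): cluster /gbgl/ — the longest permitted-onset suffix is /gl/; onset = /gl/, preceding coda = /gb/.
/o…o/ gap (V2→V3): /mt/ — longest licit onset from the right is /t/, leaving /m/ as coda.
/o…o/ gap (V3→V4): /zmgj/ — longest licit onset from the right is /gj/, leaving /zm/ as coda.
/o…e/ gap (V4→V5): /tzj/ splits as /t/ + /zj/ (/zj/ is the longest suffix that is a licit onset).
Putting it together: mjogb.glom.tozm.gjot.zjemz.
Syllable 1 is /mjogb/: onset /mj/, nucleus /o/, coda /gb/.

gb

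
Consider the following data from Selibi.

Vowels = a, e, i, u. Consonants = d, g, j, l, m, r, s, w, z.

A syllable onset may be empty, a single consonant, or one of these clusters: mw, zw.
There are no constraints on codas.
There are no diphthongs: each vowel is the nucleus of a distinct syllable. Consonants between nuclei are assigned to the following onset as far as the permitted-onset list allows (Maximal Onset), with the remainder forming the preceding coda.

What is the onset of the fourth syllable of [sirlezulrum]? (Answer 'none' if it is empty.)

The vowels are i, e, u, u — 4 nuclei, so 4 syllables.
/i…e/ gap (V1→V2): /rl/ — longest licit onset from the right is /l/, leaving /r/ as coda.
/e…u/ gap (V2→V3): /z/ → onset of the next syllable (single consonants are always licit onsets).
/u…u/ gap (V3→V4): /lr/ splits as /l/ + /r/ (/r/ is the longest suffix that is a licit onset).
Syllabification: sir.le.zul.rum.
Syllable 4 is /rum/: onset /r/, nucleus /u/, coda /m/.

r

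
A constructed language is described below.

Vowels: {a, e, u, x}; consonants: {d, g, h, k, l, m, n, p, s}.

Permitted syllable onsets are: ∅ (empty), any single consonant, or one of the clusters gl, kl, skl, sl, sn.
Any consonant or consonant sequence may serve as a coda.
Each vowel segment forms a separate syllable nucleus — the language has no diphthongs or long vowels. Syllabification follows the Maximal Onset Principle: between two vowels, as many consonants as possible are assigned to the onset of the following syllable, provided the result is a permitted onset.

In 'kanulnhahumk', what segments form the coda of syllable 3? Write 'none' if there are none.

none

Vowels present: a, u, a, u; each is a nucleus, giving 4 syllables.
V1 /a/ – V2 /u/: /n/ → onset of the next syllable (single consonants are always licit onsets).
V2 /u/ – V3 /a/: /lnh/; trying suffixes from longest down, /h/ is the first permitted one, so coda /ln/ | onset /h/.
V3 /a/ – V4 /u/: /h/ is a single consonant, so it becomes the next onset.
Syllabification: ka.nuln.ha.humk.
Syllable 3 is /ha/: onset /h/, nucleus /a/, coda ∅.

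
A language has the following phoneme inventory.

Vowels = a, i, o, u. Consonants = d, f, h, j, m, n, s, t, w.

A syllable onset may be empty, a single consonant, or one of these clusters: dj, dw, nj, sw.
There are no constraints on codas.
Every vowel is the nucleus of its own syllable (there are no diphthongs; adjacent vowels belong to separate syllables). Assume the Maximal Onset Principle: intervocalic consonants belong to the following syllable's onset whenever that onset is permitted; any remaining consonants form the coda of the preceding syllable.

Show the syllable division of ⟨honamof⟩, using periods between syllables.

ho.na.mof

Nuclei (vowels): o, a, o → 3 syllables.
Between /o/ (V1) and /a/ (V2): /n/ is a single consonant, so it becomes the next onset.
Between /a/ (V2) and /o/ (V3): just /m/ — single C goes to the following onset.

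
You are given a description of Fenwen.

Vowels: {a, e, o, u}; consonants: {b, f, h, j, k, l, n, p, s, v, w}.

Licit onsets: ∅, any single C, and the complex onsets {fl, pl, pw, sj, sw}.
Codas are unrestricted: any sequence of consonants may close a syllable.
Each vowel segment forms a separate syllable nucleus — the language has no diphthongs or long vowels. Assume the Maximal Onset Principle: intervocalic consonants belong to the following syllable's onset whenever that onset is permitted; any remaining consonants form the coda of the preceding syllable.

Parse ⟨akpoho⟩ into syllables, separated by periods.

Nuclei (vowels): a, o, o → 3 syllables.
/a…o/ gap (V1→V2): /kp/ splits as /k/ + /p/ (/p/ is the longest suffix that is a licit onset).
/o…o/ gap (V2→V3): /h/ → onset of the next syllable (single consonants are always licit onsets).

ak.po.ho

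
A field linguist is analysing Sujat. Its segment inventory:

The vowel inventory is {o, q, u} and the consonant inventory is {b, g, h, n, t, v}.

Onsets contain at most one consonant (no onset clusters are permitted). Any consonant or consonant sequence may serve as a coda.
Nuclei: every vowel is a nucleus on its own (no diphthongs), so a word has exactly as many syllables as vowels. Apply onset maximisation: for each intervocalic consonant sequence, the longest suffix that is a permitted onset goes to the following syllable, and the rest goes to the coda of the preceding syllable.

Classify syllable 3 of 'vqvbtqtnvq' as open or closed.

open

The vowels are q, q, q — 3 nuclei, so 3 syllables.
/q…q/ gap (V1→V2): cluster /vbt/ — the longest permitted-onset suffix is /t/; onset = /t/, preceding coda = /vb/.
/q…q/ gap (V2→V3): cluster /tnv/ — the longest permitted-onset suffix is /v/; onset = /v/, preceding coda = /tn/.
So the parse is vqvb.tqtn.vq.
Syllable 3 is /vq/; it ends in its nucleus with no coda, so it is open.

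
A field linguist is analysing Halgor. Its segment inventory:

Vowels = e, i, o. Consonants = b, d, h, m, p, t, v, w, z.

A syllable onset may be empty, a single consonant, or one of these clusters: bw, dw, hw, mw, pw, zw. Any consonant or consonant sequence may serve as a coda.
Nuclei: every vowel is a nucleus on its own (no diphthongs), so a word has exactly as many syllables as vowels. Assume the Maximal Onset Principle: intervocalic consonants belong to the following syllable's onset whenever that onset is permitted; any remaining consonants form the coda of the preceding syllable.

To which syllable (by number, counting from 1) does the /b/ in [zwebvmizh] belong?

1

Nuclei (vowels): e, i → 2 syllables.
/e…i/ gap (V1→V2): /bvm/ — longest licit onset from the right is /m/, leaving /bv/ as coda.
Result: zwebv.mizh.
The /b/ is in the coda of syllable 1 (/zwebv/).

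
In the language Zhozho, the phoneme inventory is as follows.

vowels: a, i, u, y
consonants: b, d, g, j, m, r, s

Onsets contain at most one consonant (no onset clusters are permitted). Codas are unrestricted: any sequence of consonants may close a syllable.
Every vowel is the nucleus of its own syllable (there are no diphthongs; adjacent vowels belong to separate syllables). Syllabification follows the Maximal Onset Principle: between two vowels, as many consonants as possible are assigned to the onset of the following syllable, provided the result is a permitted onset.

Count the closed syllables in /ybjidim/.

2

Nuclei (vowels): y, i, i → 3 syllables.
Between /y/ (V1) and /i/ (V2): cluster /bj/ — the longest permitted-onset suffix is /j/; onset = /j/, preceding coda = /b/.
Between /i/ (V2) and /i/ (V3): just /d/ — single C goes to the following onset.
So the parse is yb.ji.dim.
Classifying each syllable: /yb/ (closed), /ji/ (open), /dim/ (closed).
Closed syllables: 2.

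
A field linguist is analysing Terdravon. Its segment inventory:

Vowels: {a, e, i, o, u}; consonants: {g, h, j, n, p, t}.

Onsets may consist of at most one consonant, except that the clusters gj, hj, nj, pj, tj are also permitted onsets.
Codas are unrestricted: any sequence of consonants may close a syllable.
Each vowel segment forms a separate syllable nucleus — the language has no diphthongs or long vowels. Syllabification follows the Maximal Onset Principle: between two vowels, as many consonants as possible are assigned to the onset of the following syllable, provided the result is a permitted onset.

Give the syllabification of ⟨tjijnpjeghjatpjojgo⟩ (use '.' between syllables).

tjijn.pjeg.hjat.pjoj.go

Nuclei (vowels): i, e, a, o, o → 5 syllables.
Between /i/ (V1) and /e/ (V2): /jnpj/ — longest licit onset from the right is /pj/, leaving /jn/ as coda.
Between /e/ (V2) and /a/ (V3): /ghj/; trying suffixes from longest down, /hj/ is the first permitted one, so coda /g/ | onset /hj/.
Between /a/ (V3) and /o/ (V4): /tpj/ splits as /t/ + /pj/ (/pj/ is the longest suffix that is a licit onset).
Between /o/ (V4) and /o/ (V5): /jg/; trying suffixes from longest down, /g/ is the first permitted one, so coda /j/ | onset /g/.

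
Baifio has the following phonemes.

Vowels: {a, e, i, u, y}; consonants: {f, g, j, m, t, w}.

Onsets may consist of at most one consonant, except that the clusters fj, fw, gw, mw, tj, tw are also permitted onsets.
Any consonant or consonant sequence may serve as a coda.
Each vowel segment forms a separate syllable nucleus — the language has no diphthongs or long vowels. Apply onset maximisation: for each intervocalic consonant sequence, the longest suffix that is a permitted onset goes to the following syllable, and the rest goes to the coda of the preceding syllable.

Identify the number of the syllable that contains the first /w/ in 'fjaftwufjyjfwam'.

2

Nuclei (vowels): a, u, y, a → 4 syllables.
Between /a/ (V1) and /u/ (V2): /ftw/; trying suffixes from longest down, /tw/ is the first permitted one, so coda /f/ | onset /tw/.
Between /u/ (V2) and /y/ (V3): /fj/ — entire cluster is a permitted onset → onset /fj/, coda ∅.
Between /y/ (V3) and /a/ (V4): /jfw/ splits as /j/ + /fw/ (/fw/ is the longest suffix that is a licit onset).
So the parse is fjaf.twu.fjyj.fwam.
The first /w/ is in the onset of syllable 2 (/twu/).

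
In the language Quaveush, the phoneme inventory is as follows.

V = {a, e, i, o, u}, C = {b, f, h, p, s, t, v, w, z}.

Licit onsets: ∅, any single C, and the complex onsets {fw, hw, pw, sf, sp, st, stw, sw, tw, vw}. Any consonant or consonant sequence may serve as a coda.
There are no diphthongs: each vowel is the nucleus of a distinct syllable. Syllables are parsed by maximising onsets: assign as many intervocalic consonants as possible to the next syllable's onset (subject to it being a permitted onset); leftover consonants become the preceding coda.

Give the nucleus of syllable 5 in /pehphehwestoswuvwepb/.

u

The vowels are e, e, e, o, u, e — 6 nuclei, so 6 syllables.
The fifth nucleus (vowel 5 from the left) is /u/.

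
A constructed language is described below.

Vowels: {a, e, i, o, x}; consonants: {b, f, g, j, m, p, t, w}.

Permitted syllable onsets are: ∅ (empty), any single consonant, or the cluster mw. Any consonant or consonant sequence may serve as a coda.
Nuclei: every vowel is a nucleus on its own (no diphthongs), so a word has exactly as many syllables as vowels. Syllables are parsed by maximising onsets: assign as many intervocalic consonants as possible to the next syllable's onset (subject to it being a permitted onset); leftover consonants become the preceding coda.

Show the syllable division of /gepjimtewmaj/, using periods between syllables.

gep.jim.tew.maj

Nuclei (vowels): e, i, e, a → 4 syllables.
Between /e/ (V1) and /i/ (V2): cluster /pj/ — the longest permitted-onset suffix is /j/; onset = /j/, preceding coda = /p/.
Between /i/ (V2) and /e/ (V3): /mt/ splits as /m/ + /t/ (/t/ is the longest suffix that is a licit onset).
Between /e/ (V3) and /a/ (V4): /wm/ splits as /w/ + /m/ (/m/ is the longest suffix that is a licit onset).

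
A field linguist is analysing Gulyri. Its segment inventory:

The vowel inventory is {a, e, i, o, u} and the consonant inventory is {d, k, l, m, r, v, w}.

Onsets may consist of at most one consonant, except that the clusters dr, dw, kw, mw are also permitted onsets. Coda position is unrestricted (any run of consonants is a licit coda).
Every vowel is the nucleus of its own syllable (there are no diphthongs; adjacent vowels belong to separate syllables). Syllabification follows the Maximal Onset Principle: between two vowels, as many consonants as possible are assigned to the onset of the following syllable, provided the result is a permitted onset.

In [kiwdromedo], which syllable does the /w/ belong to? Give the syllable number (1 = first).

Nuclei (vowels): i, o, e, o → 4 syllables.
σ1/σ2 boundary: /wdr/; trying suffixes from longest down, /dr/ is the first permitted one, so coda /w/ | onset /dr/.
σ2/σ3 boundary: /m/ is a single consonant, so it becomes the next onset.
σ3/σ4 boundary: just /d/ — single C goes to the following onset.
Putting it together: kiw.dro.me.do.
The /w/ is in the coda of syllable 1 (/kiw/).

1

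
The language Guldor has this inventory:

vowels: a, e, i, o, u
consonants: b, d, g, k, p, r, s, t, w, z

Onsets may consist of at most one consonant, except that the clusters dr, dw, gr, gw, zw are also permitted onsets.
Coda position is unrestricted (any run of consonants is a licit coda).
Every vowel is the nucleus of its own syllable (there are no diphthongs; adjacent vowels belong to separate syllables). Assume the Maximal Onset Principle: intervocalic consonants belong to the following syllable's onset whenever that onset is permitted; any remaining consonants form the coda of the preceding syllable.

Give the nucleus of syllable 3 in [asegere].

Nuclei (vowels): a, e, e, e → 4 syllables.
The third nucleus (vowel 3 from the left) is /e/.

e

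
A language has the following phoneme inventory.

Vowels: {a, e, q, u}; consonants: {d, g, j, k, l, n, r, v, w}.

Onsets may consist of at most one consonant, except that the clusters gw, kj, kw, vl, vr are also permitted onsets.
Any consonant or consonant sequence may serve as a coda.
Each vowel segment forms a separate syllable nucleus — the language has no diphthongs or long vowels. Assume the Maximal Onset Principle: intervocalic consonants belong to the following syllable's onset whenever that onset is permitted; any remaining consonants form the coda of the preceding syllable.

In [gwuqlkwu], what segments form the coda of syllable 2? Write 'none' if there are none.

l

The vowels are u, q, u — 3 nuclei, so 3 syllables.
V1 /u/ – V2 /q/: nothing intervenes; syllable break is V.V.
V2 /q/ – V3 /u/: /lkw/; trying suffixes from longest down, /kw/ is the first permitted one, so coda /l/ | onset /kw/.
Putting it together: gwu.ql.kwu.
Syllable 2 is /ql/: onset ∅, nucleus /q/, coda /l/.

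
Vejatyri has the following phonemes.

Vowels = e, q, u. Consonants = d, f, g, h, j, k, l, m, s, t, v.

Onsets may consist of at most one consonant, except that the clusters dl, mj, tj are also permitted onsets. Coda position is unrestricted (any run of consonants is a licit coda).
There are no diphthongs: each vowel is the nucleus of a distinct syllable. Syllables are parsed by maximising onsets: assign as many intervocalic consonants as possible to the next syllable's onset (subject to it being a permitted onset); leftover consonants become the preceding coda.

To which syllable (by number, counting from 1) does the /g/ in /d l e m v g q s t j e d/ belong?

Vowels present: e, q, e; each is a nucleus, giving 3 syllables.
V1 /e/ – V2 /q/: /mvg/; trying suffixes from longest down, /g/ is the first permitted one, so coda /mv/ | onset /g/.
V2 /q/ – V3 /e/: /stj/ — longest licit onset from the right is /tj/, leaving /s/ as coda.
So the parse is dlemv.gqs.tjed.
The /g/ is in the onset of syllable 2 (/gqs/).

2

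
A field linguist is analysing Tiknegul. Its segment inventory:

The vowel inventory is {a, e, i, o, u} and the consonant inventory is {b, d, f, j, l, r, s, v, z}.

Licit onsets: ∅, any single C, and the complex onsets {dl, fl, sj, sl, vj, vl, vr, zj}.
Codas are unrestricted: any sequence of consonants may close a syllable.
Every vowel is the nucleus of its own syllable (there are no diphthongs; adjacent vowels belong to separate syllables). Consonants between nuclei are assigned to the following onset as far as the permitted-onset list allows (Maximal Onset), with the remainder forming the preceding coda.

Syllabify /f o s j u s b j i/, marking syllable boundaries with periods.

The vowels are o, u, i — 3 nuclei, so 3 syllables.
Between /o/ (V1) and /u/ (V2): cluster /sj/ — /sj/ is itself a permitted onset, so the whole cluster goes right; preceding coda = ∅.
Between /u/ (V2) and /i/ (V3): /sbj/ — longest licit onset from the right is /j/, leaving /sb/ as coda.

fo.sjusb.ji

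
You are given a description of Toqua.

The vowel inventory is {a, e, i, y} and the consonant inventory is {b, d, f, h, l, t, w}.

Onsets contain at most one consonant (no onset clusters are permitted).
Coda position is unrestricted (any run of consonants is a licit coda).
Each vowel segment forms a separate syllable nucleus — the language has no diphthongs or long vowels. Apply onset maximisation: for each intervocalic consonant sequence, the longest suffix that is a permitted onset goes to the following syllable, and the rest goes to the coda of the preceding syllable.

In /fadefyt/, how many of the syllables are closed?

Nuclei (vowels): a, e, y → 3 syllables.
/a…e/ gap (V1→V2): /d/ → onset of the next syllable (single consonants are always licit onsets).
/e…y/ gap (V2→V3): /f/ → onset of the next syllable (single consonants are always licit onsets).
Putting it together: fa.de.fyt.
Classifying each syllable: /fa/ (open), /de/ (open), /fyt/ (closed).
Closed syllables: 1.

1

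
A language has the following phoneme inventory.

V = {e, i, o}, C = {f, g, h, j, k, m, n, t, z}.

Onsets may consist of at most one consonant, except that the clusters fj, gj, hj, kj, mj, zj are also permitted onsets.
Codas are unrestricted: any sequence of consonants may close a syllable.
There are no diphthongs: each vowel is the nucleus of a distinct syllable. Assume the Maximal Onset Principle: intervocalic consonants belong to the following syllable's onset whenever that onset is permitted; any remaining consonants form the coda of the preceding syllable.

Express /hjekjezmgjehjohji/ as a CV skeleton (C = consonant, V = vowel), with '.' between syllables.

CCV.CCVCC.CCV.CCV.CCV

Vowels present: e, e, e, o, i; each is a nucleus, giving 5 syllables.
V1 /e/ – V2 /e/: cluster /kj/ — /kj/ is itself a permitted onset, so the whole cluster goes right; preceding coda = ∅.
V2 /e/ – V3 /e/: /zmgj/ splits as /zm/ + /gj/ (/gj/ is the longest suffix that is a licit onset).
V3 /e/ – V4 /o/: cluster /hj/ — /hj/ is itself a permitted onset, so the whole cluster goes right; preceding coda = ∅.
V4 /o/ – V5 /i/: /hj/ — entire cluster is a permitted onset → onset /hj/, coda ∅.
Putting it together: hje.kjezm.gje.hjo.hji.
Mapping each syllable to C/V: /hje/ → CCV, /kjezm/ → CCVCC, /gje/ → CCV, /hjo/ → CCV, /hji/ → CCV.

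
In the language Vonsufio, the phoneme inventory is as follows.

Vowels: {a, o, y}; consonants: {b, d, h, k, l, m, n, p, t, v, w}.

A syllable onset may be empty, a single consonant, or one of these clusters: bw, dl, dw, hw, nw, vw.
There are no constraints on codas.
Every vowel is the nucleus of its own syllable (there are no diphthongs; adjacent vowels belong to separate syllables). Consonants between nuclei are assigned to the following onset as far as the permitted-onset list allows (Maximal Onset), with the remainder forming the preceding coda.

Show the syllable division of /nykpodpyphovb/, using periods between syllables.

Vowels present: y, o, y, o; each is a nucleus, giving 4 syllables.
/y…o/ gap (V1→V2): /kp/ splits as /k/ + /p/ (/p/ is the longest suffix that is a licit onset).
/o…y/ gap (V2→V3): /dp/ splits as /d/ + /p/ (/p/ is the longest suffix that is a licit onset).
/y…o/ gap (V3→V4): /ph/ — longest licit onset from the right is /h/, leaving /p/ as coda.

nyk.pod.pyp.hovb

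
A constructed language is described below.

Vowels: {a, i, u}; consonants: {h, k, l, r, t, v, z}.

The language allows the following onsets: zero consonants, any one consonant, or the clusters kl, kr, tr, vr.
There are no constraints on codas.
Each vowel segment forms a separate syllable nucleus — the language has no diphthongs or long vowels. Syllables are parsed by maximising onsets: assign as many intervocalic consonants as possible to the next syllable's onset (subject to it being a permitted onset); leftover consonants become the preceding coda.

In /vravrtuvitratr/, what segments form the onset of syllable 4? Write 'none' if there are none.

Nuclei (vowels): a, u, i, a → 4 syllables.
σ1/σ2 boundary: cluster /vrt/ — the longest permitted-onset suffix is /t/; onset = /t/, preceding coda = /vr/.
σ2/σ3 boundary: just /v/ — single C goes to the following onset.
σ3/σ4 boundary: /tr/ is a licit onset in full, so it all attaches to the next syllable.
Result: vravr.tu.vi.tratr.
Syllable 4 is /tratr/: onset /tr/, nucleus /a/, coda /tr/.

tr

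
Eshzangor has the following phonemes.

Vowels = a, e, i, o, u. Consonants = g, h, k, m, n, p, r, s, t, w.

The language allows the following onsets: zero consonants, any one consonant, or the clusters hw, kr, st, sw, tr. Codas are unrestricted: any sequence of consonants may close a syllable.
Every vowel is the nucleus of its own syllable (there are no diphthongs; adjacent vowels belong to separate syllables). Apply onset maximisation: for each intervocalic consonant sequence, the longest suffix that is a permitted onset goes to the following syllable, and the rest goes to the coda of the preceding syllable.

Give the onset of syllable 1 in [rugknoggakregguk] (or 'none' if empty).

r

Vowels present: u, o, a, e, u; each is a nucleus, giving 5 syllables.
σ1/σ2 boundary: /gkn/ splits as /gk/ + /n/ (/n/ is the longest suffix that is a licit onset).
σ2/σ3 boundary: cluster /gg/ — the longest permitted-onset suffix is /g/; onset = /g/, preceding coda = /g/.
σ3/σ4 boundary: /kr/ — entire cluster is a permitted onset → onset /kr/, coda ∅.
σ4/σ5 boundary: /gg/; trying suffixes from longest down, /g/ is the first permitted one, so coda /g/ | onset /g/.
Putting it together: rugk.nog.ga.kreg.guk.
Syllable 1 is /rugk/: onset /r/, nucleus /u/, coda /gk/.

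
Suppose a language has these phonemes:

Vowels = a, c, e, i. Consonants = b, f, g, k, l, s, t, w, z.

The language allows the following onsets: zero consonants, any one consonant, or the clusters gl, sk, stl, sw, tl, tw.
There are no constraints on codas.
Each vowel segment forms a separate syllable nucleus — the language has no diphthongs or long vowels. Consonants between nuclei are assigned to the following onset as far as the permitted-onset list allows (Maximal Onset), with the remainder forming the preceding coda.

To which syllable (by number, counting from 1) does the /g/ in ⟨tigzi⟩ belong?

1

Nuclei (vowels): i, i → 2 syllables.
Between /i/ (V1) and /i/ (V2): /gz/; trying suffixes from longest down, /z/ is the first permitted one, so coda /g/ | onset /z/.
So the parse is tig.zi.
The /g/ is in the coda of syllable 1 (/tig/).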